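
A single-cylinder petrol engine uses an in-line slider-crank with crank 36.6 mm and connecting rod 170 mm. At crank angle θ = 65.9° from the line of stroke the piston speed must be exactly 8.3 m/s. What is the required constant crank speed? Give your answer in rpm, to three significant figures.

For an in-line slider-crank, |v_piston| = rω|sinθ|·[1 + r cosθ/√(L² − r² sin²θ)].
With r = 0.0366 m, L = 0.17 m, θ = 65.9°: the bracketed kinematic factor |dx/dθ| = 0.036405 m.
ω = v/|dx/dθ| = 8.3/0.036405 = 227.99 rad/s.
N = 60ω/(2π) = 2177.1 rpm.

2180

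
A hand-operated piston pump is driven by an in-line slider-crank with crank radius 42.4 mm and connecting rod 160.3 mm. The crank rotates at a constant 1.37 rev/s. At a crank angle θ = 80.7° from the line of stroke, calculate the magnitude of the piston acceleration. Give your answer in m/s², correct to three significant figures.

ω = 2π·1.37 = 8.608 rad/s
x(θ) = r cosθ + √(L² − r² sin²θ); with ω constant, a = ω²·d²x/dθ².
d²x/dθ² = −r cosθ − r²(cos2θ)/√u − r⁴ sin²2θ/(4u^{3/2}),  u = L² − r² sin²θ = 0.0239453 m².
Substituting r = 0.0424 m, L = 0.1603 m, θ = 80.7°: d²x/dθ² = +0.0041367 m.
a = ω²·d²x/dθ² = (8.608)²·(+0.0041367) = +0.30652 m/s²;  |a| = 0.30652 m/s².

0.307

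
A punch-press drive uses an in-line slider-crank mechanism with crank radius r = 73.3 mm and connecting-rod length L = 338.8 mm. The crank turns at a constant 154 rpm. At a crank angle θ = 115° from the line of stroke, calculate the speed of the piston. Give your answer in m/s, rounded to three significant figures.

ω = 2π·154/60 = 16.13 rad/s
For an in-line slider-crank, x = r cosθ + √(L² − r² sin²θ), so v = −rω sinθ·[1 + r cosθ/√(L² − r² sin²θ)].
With r = 0.0733 m, L = 0.3388 m, θ = 115°: √(L² − r² sin²θ) = 0.33222 m.
v = −0.0733·16.13·0.90631·[1 + 0.0733·-0.42262/0.33222] = -0.97145 m/s.
|v| = 0.97145 m/s.

0.971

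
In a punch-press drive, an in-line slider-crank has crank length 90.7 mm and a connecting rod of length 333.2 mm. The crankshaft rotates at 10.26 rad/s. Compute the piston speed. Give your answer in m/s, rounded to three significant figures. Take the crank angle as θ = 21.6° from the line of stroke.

0.430

ω = 10.26 rad/s
For an in-line slider-crank, x = r cosθ + √(L² − r² sin²θ), so v = −rω sinθ·[1 + r cosθ/√(L² − r² sin²θ)].
With r = 0.0907 m, L = 0.3332 m, θ = 21.6°: √(L² − r² sin²θ) = 0.33152 m.
v = −0.0907·10.26·0.36812·[1 + 0.0907·0.92978/0.33152] = -0.42971 m/s.
|v| = 0.42971 m/s.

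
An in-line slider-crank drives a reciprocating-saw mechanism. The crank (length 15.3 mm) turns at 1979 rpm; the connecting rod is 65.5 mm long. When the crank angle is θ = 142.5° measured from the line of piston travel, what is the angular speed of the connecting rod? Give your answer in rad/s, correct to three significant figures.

ω = 207.2 rad/s (converted from 1979 rpm).
The rod makes angle φ with the slider axis where L sinφ = r sinθ; differentiating, L cosφ·φ̇ = r ω cosθ.
L cosφ = √(L² − r² sin²θ) = 0.064834 m.
|ω_rod| = r ω |cosθ| / √(L² − r² sin²θ) = 0.0153·207.2·0.79335/0.064834 = 38.8 rad/s.

38.8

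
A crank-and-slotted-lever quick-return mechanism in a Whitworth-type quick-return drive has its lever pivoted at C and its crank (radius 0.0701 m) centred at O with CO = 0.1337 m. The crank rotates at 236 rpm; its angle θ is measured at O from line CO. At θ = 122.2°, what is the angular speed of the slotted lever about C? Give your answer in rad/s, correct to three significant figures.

0.155

ω = 24.71 rad/s (from 236 rpm).
Crank pin A relative to C: A = (d + r cosθ, r sinθ); lever angle φ = atan2(r sinθ, d + r cosθ).
Differentiating tanφ: φ̇ = rω(d cosθ + r)/(d² + r² + 2dr cosθ).
d² + r² + 2dr cosθ = |CA|² = 0.0128011 m²;  d cosθ + r = -0.0011456 m.
|ω_lever| = |0.0701·24.71·-0.0011456| / 0.0128011 = 0.15503 rad/s.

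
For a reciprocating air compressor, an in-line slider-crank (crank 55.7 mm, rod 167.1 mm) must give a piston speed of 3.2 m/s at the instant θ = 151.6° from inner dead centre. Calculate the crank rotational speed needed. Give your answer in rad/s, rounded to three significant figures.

172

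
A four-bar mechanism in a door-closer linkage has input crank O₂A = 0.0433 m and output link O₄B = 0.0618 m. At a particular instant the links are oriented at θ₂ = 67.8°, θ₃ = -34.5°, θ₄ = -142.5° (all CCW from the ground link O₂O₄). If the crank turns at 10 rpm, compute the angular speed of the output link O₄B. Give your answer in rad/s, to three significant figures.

0.754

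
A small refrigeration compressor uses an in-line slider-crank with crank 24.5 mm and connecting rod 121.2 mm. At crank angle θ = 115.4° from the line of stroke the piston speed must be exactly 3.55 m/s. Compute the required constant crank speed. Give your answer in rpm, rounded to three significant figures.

For an in-line slider-crank, |v_piston| = rω|sinθ|·[1 + r cosθ/√(L² − r² sin²θ)].
With r = 0.0245 m, L = 0.1212 m, θ = 115.4°: the bracketed kinematic factor |dx/dθ| = 0.02018 m.
ω = v/|dx/dθ| = 3.55/0.02018 = 175.92 rad/s.
N = 60ω/(2π) = 1679.9 rpm.

1680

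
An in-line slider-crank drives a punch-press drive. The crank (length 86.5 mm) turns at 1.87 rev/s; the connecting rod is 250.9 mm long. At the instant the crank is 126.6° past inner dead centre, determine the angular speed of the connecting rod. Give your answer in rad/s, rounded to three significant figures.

2.51

ω = 11.75 rad/s (converted from 1.87 rev/s).
The rod makes angle φ with the slider axis where L sinφ = r sinθ; differentiating, L cosφ·φ̇ = r ω cosθ.
L cosφ = √(L² − r² sin²θ) = 0.2411 m.
|ω_rod| = r ω |cosθ| / √(L² − r² sin²θ) = 0.0865·11.75·0.59622/0.2411 = 2.5134 rad/s.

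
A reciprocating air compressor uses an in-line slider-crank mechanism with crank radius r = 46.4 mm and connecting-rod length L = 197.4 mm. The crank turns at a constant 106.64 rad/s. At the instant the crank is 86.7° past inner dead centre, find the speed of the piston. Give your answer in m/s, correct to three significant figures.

ω = 106.6 rad/s
For an in-line slider-crank, x = r cosθ + √(L² − r² sin²θ), so v = −rω sinθ·[1 + r cosθ/√(L² − r² sin²θ)].
With r = 0.0464 m, L = 0.1974 m, θ = 86.7°: √(L² − r² sin²θ) = 0.19189 m.
v = −0.0464·106.6·0.99834·[1 + 0.0464·0.05756/0.19189] = -5.0087 m/s.
|v| = 5.0087 m/s.

5.01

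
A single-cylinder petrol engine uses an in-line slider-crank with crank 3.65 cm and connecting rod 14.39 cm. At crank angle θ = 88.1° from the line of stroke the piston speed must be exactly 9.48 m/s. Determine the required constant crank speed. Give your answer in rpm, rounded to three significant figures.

For an in-line slider-crank, |v_piston| = rω|sinθ|·[1 + r cosθ/√(L² − r² sin²θ)].
With r = 0.0365 m, L = 0.1439 m, θ = 88.1°: the bracketed kinematic factor |dx/dθ| = 0.036797 m.
ω = v/|dx/dθ| = 9.48/0.036797 = 257.63 rad/s.
N = 60ω/(2π) = 2460.2 rpm.

2460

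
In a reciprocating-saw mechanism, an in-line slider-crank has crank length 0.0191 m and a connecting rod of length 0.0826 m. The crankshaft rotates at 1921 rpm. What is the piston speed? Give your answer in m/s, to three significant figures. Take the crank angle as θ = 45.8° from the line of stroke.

3.20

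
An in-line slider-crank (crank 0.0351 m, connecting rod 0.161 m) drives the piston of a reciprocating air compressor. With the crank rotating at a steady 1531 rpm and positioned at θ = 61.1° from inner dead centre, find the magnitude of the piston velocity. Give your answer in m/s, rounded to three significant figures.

ω = 2π·1531/60 = 160.3 rad/s
For an in-line slider-crank, x = r cosθ + √(L² − r² sin²θ), so v = −rω sinθ·[1 + r cosθ/√(L² − r² sin²θ)].
With r = 0.0351 m, L = 0.161 m, θ = 61.1°: √(L² − r² sin²θ) = 0.15804 m.
v = −0.0351·160.3·0.87546·[1 + 0.0351·0.48328/0.15804] = -5.4554 m/s.
|v| = 5.4554 m/s.

5.46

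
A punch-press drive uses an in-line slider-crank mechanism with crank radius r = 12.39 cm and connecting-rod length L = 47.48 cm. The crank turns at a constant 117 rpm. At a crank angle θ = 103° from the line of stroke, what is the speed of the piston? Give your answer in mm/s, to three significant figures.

ω = 2π·117/60 = 12.25 rad/s
For an in-line slider-crank, x = r cosθ + √(L² − r² sin²θ), so v = −rω sinθ·[1 + r cosθ/√(L² − r² sin²θ)].
With r = 0.1239 m, L = 0.4748 m, θ = 103°: √(L² − r² sin²θ) = 0.4592 m.
v = −0.1239·12.25·0.97437·[1 + 0.1239·-0.22495/0.4592] = -1.3894 m/s.
|v| = 1.3894 m/s = 1389.4 mm/s.

1390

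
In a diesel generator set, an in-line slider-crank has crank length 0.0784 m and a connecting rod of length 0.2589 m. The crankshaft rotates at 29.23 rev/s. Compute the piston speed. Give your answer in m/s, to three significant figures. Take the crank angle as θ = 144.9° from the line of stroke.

6.20

ω = 2π·29.2 = 183.7 rad/s
For an in-line slider-crank, x = r cosθ + √(L² − r² sin²θ), so v = −rω sinθ·[1 + r cosθ/√(L² − r² sin²θ)].
With r = 0.0784 m, L = 0.2589 m, θ = 144.9°: √(L² − r² sin²θ) = 0.25495 m.
v = −0.0784·183.7·0.57501·[1 + 0.0784·-0.81815/0.25495] = -6.1963 m/s.
|v| = 6.1963 m/s.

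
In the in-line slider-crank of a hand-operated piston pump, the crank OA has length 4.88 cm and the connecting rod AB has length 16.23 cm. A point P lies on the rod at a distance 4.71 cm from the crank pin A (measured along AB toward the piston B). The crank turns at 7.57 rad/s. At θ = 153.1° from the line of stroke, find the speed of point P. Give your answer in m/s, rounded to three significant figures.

ω = 7.57 rad/s.  Crank-pin speed |V_A| = rω = 0.36942 m/s, perpendicular to OA.
Rod angle: sinφ = −(r/L) sinθ ⇒ φ = -7.819°; ω_rod = −rω cosθ/√(L²−r²sin²θ) = +2.0489 rad/s.
V_P = V_A + ω_rod × AP, with AP = 0.0471 m along the rod.
Components: V_Px = −rω sinθ − a·ω_rod·sinφ = -0.15401 m/s;  V_Py = rω cosθ + a·ω_rod·cosφ = -0.23384 m/s.
|V_P| = √(V_Px² + V_Py²) = 0.28 m/s.

0.280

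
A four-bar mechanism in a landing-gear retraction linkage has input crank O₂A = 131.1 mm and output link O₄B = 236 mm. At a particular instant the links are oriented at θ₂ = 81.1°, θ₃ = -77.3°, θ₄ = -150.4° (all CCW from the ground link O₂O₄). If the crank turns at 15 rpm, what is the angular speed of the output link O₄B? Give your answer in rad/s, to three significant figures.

0.336

ω₂ = 1.571 rad/s (from 15 rpm).
Differentiating the loop-closure r₂e^{iθ₂}+r₃e^{iθ₃}=r₁+r₄e^{iθ₄} gives r₂ω₂e^{iθ₂}+r₃ω₃e^{iθ₃}=r₄ω₄e^{iθ₄}.
Eliminating the other unknown: ω₄ = r₂ω₂ sin(θ₂−θ₃) / [r₄ sin(θ₄−θ₃)].
Numerator sine = +0.36812; denominator sine = -0.95681.
Result = 0.1311·1.571·(+0.36812) / (0.236·(-0.95681)) = -0.33572 rad/s; magnitude 0.33572 rad/s.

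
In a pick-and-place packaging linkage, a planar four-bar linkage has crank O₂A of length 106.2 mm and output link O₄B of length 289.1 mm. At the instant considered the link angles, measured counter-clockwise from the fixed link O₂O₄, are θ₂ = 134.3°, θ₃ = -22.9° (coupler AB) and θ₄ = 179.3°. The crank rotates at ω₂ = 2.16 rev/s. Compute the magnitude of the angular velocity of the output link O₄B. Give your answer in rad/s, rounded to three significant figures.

5.11

ω₂ = 13.57 rad/s (from 2.16 rev/s).
Differentiating the loop-closure r₂e^{iθ₂}+r₃e^{iθ₃}=r₁+r₄e^{iθ₄} gives r₂ω₂e^{iθ₂}+r₃ω₃e^{iθ₃}=r₄ω₄e^{iθ₄}.
Eliminating the other unknown: ω₄ = r₂ω₂ sin(θ₂−θ₃) / [r₄ sin(θ₄−θ₃)].
Numerator sine = +0.38752; denominator sine = -0.37784.
Result = 0.1062·13.57·(+0.38752) / (0.2891·(-0.37784)) = -5.1132 rad/s; magnitude 5.1132 rad/s.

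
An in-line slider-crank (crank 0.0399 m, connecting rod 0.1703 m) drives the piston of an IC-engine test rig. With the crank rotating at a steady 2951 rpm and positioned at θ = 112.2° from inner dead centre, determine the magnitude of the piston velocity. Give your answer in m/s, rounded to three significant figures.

10.4

ω = 2π·2951/60 = 309 rad/s
For an in-line slider-crank, x = r cosθ + √(L² − r² sin²θ), so v = −rω sinθ·[1 + r cosθ/√(L² − r² sin²θ)].
With r = 0.0399 m, L = 0.1703 m, θ = 112.2°: √(L² − r² sin²θ) = 0.16624 m.
v = −0.0399·309·0.92587·[1 + 0.0399·-0.37784/0.16624] = -10.381 m/s.
|v| = 10.381 m/s.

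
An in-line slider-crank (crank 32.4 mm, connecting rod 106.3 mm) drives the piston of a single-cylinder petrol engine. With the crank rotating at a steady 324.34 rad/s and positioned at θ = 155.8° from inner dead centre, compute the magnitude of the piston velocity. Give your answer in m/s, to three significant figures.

3.10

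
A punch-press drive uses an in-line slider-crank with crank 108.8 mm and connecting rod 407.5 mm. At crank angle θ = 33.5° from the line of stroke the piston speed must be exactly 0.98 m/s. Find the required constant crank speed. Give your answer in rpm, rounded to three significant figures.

For an in-line slider-crank, |v_piston| = rω|sinθ|·[1 + r cosθ/√(L² − r² sin²θ)].
With r = 0.1088 m, L = 0.4075 m, θ = 33.5°: the bracketed kinematic factor |dx/dθ| = 0.073568 m.
ω = v/|dx/dθ| = 0.98/0.073568 = 13.321 rad/s.
N = 60ω/(2π) = 127.21 rpm.

127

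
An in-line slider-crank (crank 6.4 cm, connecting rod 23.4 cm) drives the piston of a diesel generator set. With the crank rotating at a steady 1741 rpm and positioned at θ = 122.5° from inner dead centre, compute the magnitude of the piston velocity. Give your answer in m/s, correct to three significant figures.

8.35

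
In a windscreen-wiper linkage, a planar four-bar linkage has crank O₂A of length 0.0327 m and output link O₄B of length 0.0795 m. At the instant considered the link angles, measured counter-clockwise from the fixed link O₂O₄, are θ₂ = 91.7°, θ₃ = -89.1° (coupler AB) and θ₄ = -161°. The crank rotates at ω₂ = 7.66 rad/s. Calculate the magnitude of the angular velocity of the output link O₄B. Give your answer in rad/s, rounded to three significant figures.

0.0463

ω₂ = 7.66 rad/s
Differentiating the loop-closure r₂e^{iθ₂}+r₃e^{iθ₃}=r₁+r₄e^{iθ₄} gives r₂ω₂e^{iθ₂}+r₃ω₃e^{iθ₃}=r₄ω₄e^{iθ₄}.
Eliminating the other unknown: ω₄ = r₂ω₂ sin(θ₂−θ₃) / [r₄ sin(θ₄−θ₃)].
Numerator sine = -0.01396; denominator sine = -0.95052.
Result = 0.0327·7.66·(-0.01396) / (0.0795·(-0.95052)) = +0.046281 rad/s; magnitude 0.046281 rad/s.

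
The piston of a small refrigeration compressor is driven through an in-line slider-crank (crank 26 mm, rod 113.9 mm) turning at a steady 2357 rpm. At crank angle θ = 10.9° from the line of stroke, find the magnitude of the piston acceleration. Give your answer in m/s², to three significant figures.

ω = 2π·2357/60 = 246.8 rad/s
x(θ) = r cosθ + √(L² − r² sin²θ); with ω constant, a = ω²·d²x/dθ².
d²x/dθ² = −r cosθ − r²(cos2θ)/√u − r⁴ sin²2θ/(4u^{3/2}),  u = L² − r² sin²θ = 0.012949 m².
Substituting r = 0.026 m, L = 0.1139 m, θ = 10.9°: d²x/dθ² = -0.031057 m.
a = ω²·d²x/dθ² = (246.8)²·(-0.031057) = -1892.1 m/s²;  |a| = 1892.1 m/s².

1890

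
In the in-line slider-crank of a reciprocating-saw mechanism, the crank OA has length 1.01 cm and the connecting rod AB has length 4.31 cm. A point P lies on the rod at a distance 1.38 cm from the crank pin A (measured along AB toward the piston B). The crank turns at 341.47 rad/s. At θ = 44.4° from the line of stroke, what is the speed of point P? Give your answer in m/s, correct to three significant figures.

ω = 341.5 rad/s.  Crank-pin speed |V_A| = rω = 3.4488 m/s, perpendicular to OA.
Rod angle: sinφ = −(r/L) sinθ ⇒ φ = -9.437°; ω_rod = −rω cosθ/√(L²−r²sin²θ) = -57.956 rad/s.
V_P = V_A + ω_rod × AP, with AP = 0.0138 m along the rod.
Components: V_Px = −rω sinθ − a·ω_rod·sinφ = -2.5442 m/s;  V_Py = rω cosθ + a·ω_rod·cosφ = +1.6751 m/s.
|V_P| = √(V_Px² + V_Py²) = 3.0461 m/s.

3.05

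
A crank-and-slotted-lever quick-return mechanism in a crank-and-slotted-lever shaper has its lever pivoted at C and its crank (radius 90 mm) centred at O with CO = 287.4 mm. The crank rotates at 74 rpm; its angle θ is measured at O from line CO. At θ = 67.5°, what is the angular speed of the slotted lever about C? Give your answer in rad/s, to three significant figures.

1.26

ω = 7.749 rad/s (from 74 rpm).
Crank pin A relative to C: A = (d + r cosθ, r sinθ); lever angle φ = atan2(r sinθ, d + r cosθ).
Differentiating tanφ: φ̇ = rω(d cosθ + r)/(d² + r² + 2dr cosθ).
d² + r² + 2dr cosθ = |CA|² = 0.110496 m²;  d cosθ + r = +0.19998 m.
|ω_lever| = |0.09·7.749·+0.19998| / 0.110496 = 1.2623 rad/s.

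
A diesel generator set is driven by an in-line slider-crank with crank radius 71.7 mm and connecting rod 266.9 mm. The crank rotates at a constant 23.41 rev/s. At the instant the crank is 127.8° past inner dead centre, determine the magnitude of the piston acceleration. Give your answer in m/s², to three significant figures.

1050

ω = 2π·23.4 = 147.1 rad/s
x(θ) = r cosθ + √(L² − r² sin²θ); with ω constant, a = ω²·d²x/dθ².
d²x/dθ² = −r cosθ − r²(cos2θ)/√u − r⁴ sin²2θ/(4u^{3/2}),  u = L² − r² sin²θ = 0.0680259 m².
Substituting r = 0.0717 m, L = 0.2669 m, θ = 127.8°: d²x/dθ² = +0.048498 m.
a = ω²·d²x/dθ² = (147.1)²·(+0.048498) = +1049.3 m/s²;  |a| = 1049.3 m/s².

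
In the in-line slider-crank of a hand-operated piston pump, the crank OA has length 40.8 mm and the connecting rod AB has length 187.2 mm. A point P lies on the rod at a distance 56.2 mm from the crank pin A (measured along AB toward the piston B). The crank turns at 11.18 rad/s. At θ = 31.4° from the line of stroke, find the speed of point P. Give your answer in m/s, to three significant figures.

0.370

ω = 11.18 rad/s.  Crank-pin speed |V_A| = rω = 0.45614 m/s, perpendicular to OA.
Rod angle: sinφ = −(r/L) sinθ ⇒ φ = -6.520°; ω_rod = −rω cosθ/√(L²−r²sin²θ) = -2.0934 rad/s.
V_P = V_A + ω_rod × AP, with AP = 0.0562 m along the rod.
Components: V_Px = −rω sinθ − a·ω_rod·sinφ = -0.25101 m/s;  V_Py = rω cosθ + a·ω_rod·cosφ = +0.27246 m/s.
|V_P| = √(V_Px² + V_Py²) = 0.37046 m/s.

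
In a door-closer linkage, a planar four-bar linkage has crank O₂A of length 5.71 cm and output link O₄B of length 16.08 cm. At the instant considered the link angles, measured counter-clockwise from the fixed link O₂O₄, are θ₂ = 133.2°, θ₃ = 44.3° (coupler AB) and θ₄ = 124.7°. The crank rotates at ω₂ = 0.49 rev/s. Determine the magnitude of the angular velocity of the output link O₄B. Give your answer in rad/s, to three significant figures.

ω₂ = 3.079 rad/s (from 0.49 rev/s).
Differentiating the loop-closure r₂e^{iθ₂}+r₃e^{iθ₃}=r₁+r₄e^{iθ₄} gives r₂ω₂e^{iθ₂}+r₃ω₃e^{iθ₃}=r₄ω₄e^{iθ₄}.
Eliminating the other unknown: ω₄ = r₂ω₂ sin(θ₂−θ₃) / [r₄ sin(θ₄−θ₃)].
Numerator sine = +0.99982; denominator sine = +0.98600.
Result = 0.0571·3.079·(+0.99982) / (0.1608·(+0.98600)) = +1.1086 rad/s; magnitude 1.1086 rad/s.

1.11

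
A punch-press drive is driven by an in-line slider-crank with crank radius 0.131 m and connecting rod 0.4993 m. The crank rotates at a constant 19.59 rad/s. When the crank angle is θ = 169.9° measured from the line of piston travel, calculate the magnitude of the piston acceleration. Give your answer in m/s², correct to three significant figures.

37.1

ω = 19.59 rad/s
x(θ) = r cosθ + √(L² − r² sin²θ); with ω constant, a = ω²·d²x/dθ².
d²x/dθ² = −r cosθ − r²(cos2θ)/√u − r⁴ sin²2θ/(4u^{3/2}),  u = L² − r² sin²θ = 0.248773 m².
Substituting r = 0.131 m, L = 0.4993 m, θ = 169.9°: d²x/dθ² = +0.096609 m.
a = ω²·d²x/dθ² = (19.59)²·(+0.096609) = +37.075 m/s²;  |a| = 37.075 m/s².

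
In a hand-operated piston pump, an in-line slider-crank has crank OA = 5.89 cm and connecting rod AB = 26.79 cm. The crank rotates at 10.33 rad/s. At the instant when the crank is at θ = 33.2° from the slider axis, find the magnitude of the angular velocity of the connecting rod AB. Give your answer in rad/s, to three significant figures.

ω = 10.33 rad/s
The rod makes angle φ with the slider axis where L sinφ = r sinθ; differentiating, L cosφ·φ̇ = r ω cosθ.
L cosφ = √(L² − r² sin²θ) = 0.26595 m.
|ω_rod| = r ω |cosθ| / √(L² − r² sin²θ) = 0.0589·10.33·0.83676/0.26595 = 1.9143 rad/s.

1.91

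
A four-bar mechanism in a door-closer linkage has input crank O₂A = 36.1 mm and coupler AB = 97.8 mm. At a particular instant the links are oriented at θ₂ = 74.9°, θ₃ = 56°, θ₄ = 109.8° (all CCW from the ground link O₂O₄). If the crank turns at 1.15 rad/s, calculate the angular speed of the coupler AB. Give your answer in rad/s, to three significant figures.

ω₂ = 1.15 rad/s
Differentiating the loop-closure r₂e^{iθ₂}+r₃e^{iθ₃}=r₁+r₄e^{iθ₄} gives r₂ω₂e^{iθ₂}+r₃ω₃e^{iθ₃}=r₄ω₄e^{iθ₄}.
Eliminating the other unknown: ω₃ = r₂ω₂ sin(θ₄−θ₂) / [r₃ sin(θ₃−θ₄)].
Numerator sine = +0.57215; denominator sine = -0.80696.
Result = 0.0361·1.15·(+0.57215) / (0.0978·(-0.80696)) = -0.30097 rad/s; magnitude 0.30097 rad/s.

0.301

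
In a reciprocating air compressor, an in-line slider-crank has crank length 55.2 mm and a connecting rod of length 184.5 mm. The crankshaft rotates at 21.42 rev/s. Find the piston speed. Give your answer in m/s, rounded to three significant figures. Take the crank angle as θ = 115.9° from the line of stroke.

ω = 2π·21.4 = 134.6 rad/s
For an in-line slider-crank, x = r cosθ + √(L² − r² sin²θ), so v = −rω sinθ·[1 + r cosθ/√(L² − r² sin²θ)].
With r = 0.0552 m, L = 0.1845 m, θ = 115.9°: √(L² − r² sin²θ) = 0.17769 m.
v = −0.0552·134.6·0.89956·[1 + 0.0552·-0.43680/0.17769] = -5.7761 m/s.
|v| = 5.7761 m/s.

5.78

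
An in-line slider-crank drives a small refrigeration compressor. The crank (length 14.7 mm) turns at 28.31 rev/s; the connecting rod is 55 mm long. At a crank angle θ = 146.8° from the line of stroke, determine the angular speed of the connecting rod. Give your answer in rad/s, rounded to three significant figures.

ω = 177.9 rad/s (converted from 28.31 rev/s).
The rod makes angle φ with the slider axis where L sinφ = r sinθ; differentiating, L cosφ·φ̇ = r ω cosθ.
L cosφ = √(L² − r² sin²θ) = 0.054408 m.
|ω_rod| = r ω |cosθ| / √(L² − r² sin²θ) = 0.0147·177.9·0.83676/0.054408 = 40.214 rad/s.

40.2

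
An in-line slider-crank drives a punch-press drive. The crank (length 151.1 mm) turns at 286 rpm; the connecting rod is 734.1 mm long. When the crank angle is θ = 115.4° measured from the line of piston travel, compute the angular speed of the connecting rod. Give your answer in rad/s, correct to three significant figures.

2.69

ω = 29.95 rad/s (converted from 286 rpm).
The rod makes angle φ with the slider axis where L sinφ = r sinθ; differentiating, L cosφ·φ̇ = r ω cosθ.
L cosφ = √(L² − r² sin²θ) = 0.7213 m.
|ω_rod| = r ω |cosθ| / √(L² − r² sin²θ) = 0.1511·29.95·0.42894/0.7213 = 2.6911 rad/s.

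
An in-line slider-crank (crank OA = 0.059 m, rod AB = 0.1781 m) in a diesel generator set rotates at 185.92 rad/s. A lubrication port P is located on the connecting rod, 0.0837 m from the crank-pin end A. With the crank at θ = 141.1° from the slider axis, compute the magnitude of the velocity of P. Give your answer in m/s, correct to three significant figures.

7.54

ω = 185.9 rad/s.  Crank-pin speed |V_A| = rω = 10.969 m/s, perpendicular to OA.
Rod angle: sinφ = −(r/L) sinθ ⇒ φ = -12.007°; ω_rod = −rω cosθ/√(L²−r²sin²θ) = +49.005 rad/s.
V_P = V_A + ω_rod × AP, with AP = 0.0837 m along the rod.
Components: V_Px = −rω sinθ − a·ω_rod·sinφ = -6.035 m/s;  V_Py = rω cosθ + a·ω_rod·cosφ = -4.5248 m/s.
|V_P| = √(V_Px² + V_Py²) = 7.5429 m/s.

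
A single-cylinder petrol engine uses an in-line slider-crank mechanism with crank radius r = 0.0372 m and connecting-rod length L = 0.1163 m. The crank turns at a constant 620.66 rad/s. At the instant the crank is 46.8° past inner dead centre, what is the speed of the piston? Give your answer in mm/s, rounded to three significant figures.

20600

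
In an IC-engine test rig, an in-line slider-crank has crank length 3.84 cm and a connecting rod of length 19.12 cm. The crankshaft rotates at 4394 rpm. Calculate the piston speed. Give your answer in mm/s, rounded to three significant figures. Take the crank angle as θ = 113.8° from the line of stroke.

14800

ω = 2π·4394/60 = 460.1 rad/s
For an in-line slider-crank, x = r cosθ + √(L² − r² sin²θ), so v = −rω sinθ·[1 + r cosθ/√(L² − r² sin²θ)].
With r = 0.0384 m, L = 0.1912 m, θ = 113.8°: √(L² − r² sin²θ) = 0.18794 m.
v = −0.0384·460.1·0.91496·[1 + 0.0384·-0.40355/0.18794] = -14.834 m/s.
|v| = 14.834 m/s = 14834 mm/s.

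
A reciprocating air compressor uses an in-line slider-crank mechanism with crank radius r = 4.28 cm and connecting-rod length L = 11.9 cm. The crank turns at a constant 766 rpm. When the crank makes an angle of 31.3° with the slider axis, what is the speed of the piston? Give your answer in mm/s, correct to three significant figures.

2340

ω = 2π·766/60 = 80.22 rad/s
For an in-line slider-crank, x = r cosθ + √(L² − r² sin²θ), so v = −rω sinθ·[1 + r cosθ/√(L² − r² sin²θ)].
With r = 0.0428 m, L = 0.119 m, θ = 31.3°: √(L² − r² sin²θ) = 0.1169 m.
v = −0.0428·80.22·0.51952·[1 + 0.0428·0.85446/0.1169] = -2.3416 m/s.
|v| = 2.3416 m/s = 2341.6 mm/s.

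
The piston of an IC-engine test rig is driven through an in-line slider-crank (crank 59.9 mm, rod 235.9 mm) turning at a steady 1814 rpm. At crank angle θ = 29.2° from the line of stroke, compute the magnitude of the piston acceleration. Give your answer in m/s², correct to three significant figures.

2180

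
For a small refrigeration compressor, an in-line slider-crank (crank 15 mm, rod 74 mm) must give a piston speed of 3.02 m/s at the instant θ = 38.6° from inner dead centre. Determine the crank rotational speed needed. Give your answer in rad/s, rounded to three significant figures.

For an in-line slider-crank, |v_piston| = rω|sinθ|·[1 + r cosθ/√(L² − r² sin²θ)].
With r = 0.015 m, L = 0.074 m, θ = 38.6°: the bracketed kinematic factor |dx/dθ| = 0.010853 m.
ω = v/|dx/dθ| = 3.02/0.010853 = 278.27 rad/s.

278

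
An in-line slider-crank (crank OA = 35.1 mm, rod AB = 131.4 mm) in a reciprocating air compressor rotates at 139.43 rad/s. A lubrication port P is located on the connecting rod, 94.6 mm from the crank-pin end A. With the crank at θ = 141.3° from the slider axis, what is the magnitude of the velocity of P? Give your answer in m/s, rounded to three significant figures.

ω = 139.4 rad/s.  Crank-pin speed |V_A| = rω = 4.894 m/s, perpendicular to OA.
Rod angle: sinφ = −(r/L) sinθ ⇒ φ = -9.614°; ω_rod = −rω cosθ/√(L²−r²sin²θ) = +29.481 rad/s.
V_P = V_A + ω_rod × AP, with AP = 0.0946 m along the rod.
Components: V_Px = −rω sinθ − a·ω_rod·sinφ = -2.5941 m/s;  V_Py = rω cosθ + a·ω_rod·cosφ = -1.0697 m/s.
|V_P| = √(V_Px² + V_Py²) = 2.806 m/s.

2.81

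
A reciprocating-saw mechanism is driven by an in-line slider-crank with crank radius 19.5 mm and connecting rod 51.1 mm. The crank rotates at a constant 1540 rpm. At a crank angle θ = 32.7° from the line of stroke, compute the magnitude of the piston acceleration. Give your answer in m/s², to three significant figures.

515

ω = 2π·1540/60 = 161.3 rad/s
x(θ) = r cosθ + √(L² − r² sin²θ); with ω constant, a = ω²·d²x/dθ².
d²x/dθ² = −r cosθ − r²(cos2θ)/√u − r⁴ sin²2θ/(4u^{3/2}),  u = L² − r² sin²θ = 0.00250023 m².
Substituting r = 0.0195 m, L = 0.0511 m, θ = 32.7°: d²x/dθ² = -0.019814 m.
a = ω²·d²x/dθ² = (161.3)²·(-0.019814) = -515.32 m/s²;  |a| = 515.32 m/s².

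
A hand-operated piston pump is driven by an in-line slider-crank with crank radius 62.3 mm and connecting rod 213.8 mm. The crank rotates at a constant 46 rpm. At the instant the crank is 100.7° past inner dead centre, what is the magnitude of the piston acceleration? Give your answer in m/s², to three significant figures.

0.676

ω = 2π·46/60 = 4.817 rad/s
x(θ) = r cosθ + √(L² − r² sin²θ); with ω constant, a = ω²·d²x/dθ².
d²x/dθ² = −r cosθ − r²(cos2θ)/√u − r⁴ sin²2θ/(4u^{3/2}),  u = L² − r² sin²θ = 0.0419629 m².
Substituting r = 0.0623 m, L = 0.2138 m, θ = 100.7°: d²x/dθ² = +0.02915 m.
a = ω²·d²x/dθ² = (4.817)²·(+0.02915) = +0.6764 m/s²;  |a| = 0.6764 m/s².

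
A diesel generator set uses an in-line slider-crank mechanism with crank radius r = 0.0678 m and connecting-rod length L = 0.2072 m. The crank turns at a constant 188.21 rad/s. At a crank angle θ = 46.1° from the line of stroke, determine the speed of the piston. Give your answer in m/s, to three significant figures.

ω = 188.2 rad/s
For an in-line slider-crank, x = r cosθ + √(L² − r² sin²θ), so v = −rω sinθ·[1 + r cosθ/√(L² − r² sin²θ)].
With r = 0.0678 m, L = 0.2072 m, θ = 46.1°: √(L² − r² sin²θ) = 0.20136 m.
v = −0.0678·188.2·0.72055·[1 + 0.0678·0.69340/0.20136] = -11.341 m/s.
|v| = 11.341 m/s.

11.3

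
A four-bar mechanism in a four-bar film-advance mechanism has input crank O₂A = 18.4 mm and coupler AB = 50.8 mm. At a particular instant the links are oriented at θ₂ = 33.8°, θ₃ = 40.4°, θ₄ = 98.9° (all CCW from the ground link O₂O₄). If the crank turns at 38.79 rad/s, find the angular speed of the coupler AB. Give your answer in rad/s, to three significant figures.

ω₂ = 38.79 rad/s
Differentiating the loop-closure r₂e^{iθ₂}+r₃e^{iθ₃}=r₁+r₄e^{iθ₄} gives r₂ω₂e^{iθ₂}+r₃ω₃e^{iθ₃}=r₄ω₄e^{iθ₄}.
Eliminating the other unknown: ω₃ = r₂ω₂ sin(θ₄−θ₂) / [r₃ sin(θ₃−θ₄)].
Numerator sine = +0.90704; denominator sine = -0.85264.
Result = 0.0184·38.79·(+0.90704) / (0.0508·(-0.85264)) = -14.946 rad/s; magnitude 14.946 rad/s.

14.9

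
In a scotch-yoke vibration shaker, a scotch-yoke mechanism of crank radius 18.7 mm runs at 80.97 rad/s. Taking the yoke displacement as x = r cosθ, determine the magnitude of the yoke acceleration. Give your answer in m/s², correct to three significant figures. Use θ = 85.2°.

ω = 80.97 rad/s
x = r cosθ ⇒ ẍ = −rω² cosθ (ω constant).
|a| = rω²|cosθ| = 0.0187·(80.97)²·|cos 85.2°| = 10.259 m/s².

10.3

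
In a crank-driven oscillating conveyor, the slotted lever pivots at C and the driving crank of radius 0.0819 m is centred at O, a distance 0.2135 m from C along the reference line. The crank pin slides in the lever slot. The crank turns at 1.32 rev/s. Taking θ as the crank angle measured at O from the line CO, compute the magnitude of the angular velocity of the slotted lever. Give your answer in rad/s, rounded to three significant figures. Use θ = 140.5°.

ω = 8.294 rad/s (from 1.32 rev/s).
Crank pin A relative to C: A = (d + r cosθ, r sinθ); lever angle φ = atan2(r sinθ, d + r cosθ).
Differentiating tanφ: φ̇ = rω(d cosθ + r)/(d² + r² + 2dr cosθ).
d² + r² + 2dr cosθ = |CA|² = 0.0253051 m²;  d cosθ + r = -0.082842 m.
|ω_lever| = |0.0819·8.294·-0.082842| / 0.0253051 = 2.2237 rad/s.

2.22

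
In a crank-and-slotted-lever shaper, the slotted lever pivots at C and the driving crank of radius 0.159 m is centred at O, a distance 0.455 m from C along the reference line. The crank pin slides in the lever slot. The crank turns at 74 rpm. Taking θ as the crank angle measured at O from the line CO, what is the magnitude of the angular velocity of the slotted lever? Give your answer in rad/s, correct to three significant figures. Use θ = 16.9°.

1.98

ω = 7.749 rad/s (from 74 rpm).
Crank pin A relative to C: A = (d + r cosθ, r sinθ); lever angle φ = atan2(r sinθ, d + r cosθ).
Differentiating tanφ: φ̇ = rω(d cosθ + r)/(d² + r² + 2dr cosθ).
d² + r² + 2dr cosθ = |CA|² = 0.370747 m²;  d cosθ + r = +0.59435 m.
|ω_lever| = |0.159·7.749·+0.59435| / 0.370747 = 1.9752 rad/s.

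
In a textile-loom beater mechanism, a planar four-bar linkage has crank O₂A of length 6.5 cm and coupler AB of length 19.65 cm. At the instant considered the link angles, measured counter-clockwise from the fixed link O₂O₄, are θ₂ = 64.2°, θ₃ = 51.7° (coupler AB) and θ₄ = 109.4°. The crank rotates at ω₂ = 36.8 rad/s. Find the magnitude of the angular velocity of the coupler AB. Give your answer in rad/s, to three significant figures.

ω₂ = 36.8 rad/s
Differentiating the loop-closure r₂e^{iθ₂}+r₃e^{iθ₃}=r₁+r₄e^{iθ₄} gives r₂ω₂e^{iθ₂}+r₃ω₃e^{iθ₃}=r₄ω₄e^{iθ₄}.
Eliminating the other unknown: ω₃ = r₂ω₂ sin(θ₄−θ₂) / [r₃ sin(θ₃−θ₄)].
Numerator sine = +0.70957; denominator sine = -0.84526.
Result = 0.065·36.8·(+0.70957) / (0.1965·(-0.84526)) = -10.219 rad/s; magnitude 10.219 rad/s.

10.2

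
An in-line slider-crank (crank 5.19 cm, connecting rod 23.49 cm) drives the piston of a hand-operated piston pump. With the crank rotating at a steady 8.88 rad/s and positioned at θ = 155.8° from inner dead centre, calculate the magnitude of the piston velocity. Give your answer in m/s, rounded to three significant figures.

0.151

ω = 8.88 rad/s
For an in-line slider-crank, x = r cosθ + √(L² − r² sin²θ), so v = −rω sinθ·[1 + r cosθ/√(L² − r² sin²θ)].
With r = 0.0519 m, L = 0.2349 m, θ = 155.8°: √(L² − r² sin²θ) = 0.23393 m.
v = −0.0519·8.88·0.40992·[1 + 0.0519·-0.91212/0.23393] = -0.15069 m/s.
|v| = 0.15069 m/s.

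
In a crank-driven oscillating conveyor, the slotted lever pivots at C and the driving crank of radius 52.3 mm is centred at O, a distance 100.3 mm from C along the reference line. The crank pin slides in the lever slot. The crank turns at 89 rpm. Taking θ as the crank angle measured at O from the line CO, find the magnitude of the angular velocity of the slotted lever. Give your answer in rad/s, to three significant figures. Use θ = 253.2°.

1.16

ω = 9.32 rad/s (from 89 rpm).
Crank pin A relative to C: A = (d + r cosθ, r sinθ); lever angle φ = atan2(r sinθ, d + r cosθ).
Differentiating tanφ: φ̇ = rω(d cosθ + r)/(d² + r² + 2dr cosθ).
d² + r² + 2dr cosθ = |CA|² = 0.00976304 m²;  d cosθ + r = +0.02331 m.
|ω_lever| = |0.0523·9.32·+0.02331| / 0.00976304 = 1.1638 rad/s.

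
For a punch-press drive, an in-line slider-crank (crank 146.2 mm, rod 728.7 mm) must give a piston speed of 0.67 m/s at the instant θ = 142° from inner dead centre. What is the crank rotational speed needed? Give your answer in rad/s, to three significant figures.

8.85

For an in-line slider-crank, |v_piston| = rω|sinθ|·[1 + r cosθ/√(L² − r² sin²θ)].
With r = 0.1462 m, L = 0.7287 m, θ = 142°: the bracketed kinematic factor |dx/dθ| = 0.075669 m.
ω = v/|dx/dθ| = 0.67/0.075669 = 8.8543 rad/s.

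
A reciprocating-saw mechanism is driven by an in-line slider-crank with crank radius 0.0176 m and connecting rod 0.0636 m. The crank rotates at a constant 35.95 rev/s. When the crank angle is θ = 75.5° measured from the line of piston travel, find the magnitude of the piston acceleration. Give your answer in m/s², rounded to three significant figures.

0.499

ω = 2π·36 = 225.9 rad/s
x(θ) = r cosθ + √(L² − r² sin²θ); with ω constant, a = ω²·d²x/dθ².
d²x/dθ² = −r cosθ − r²(cos2θ)/√u − r⁴ sin²2θ/(4u^{3/2}),  u = L² − r² sin²θ = 0.00375462 m².
Substituting r = 0.0176 m, L = 0.0636 m, θ = 75.5°: d²x/dθ² = -9.7758e-06 m.
a = ω²·d²x/dθ² = (225.9)²·(-9.7758e-06) = -0.49878 m/s²;  |a| = 0.49878 m/s².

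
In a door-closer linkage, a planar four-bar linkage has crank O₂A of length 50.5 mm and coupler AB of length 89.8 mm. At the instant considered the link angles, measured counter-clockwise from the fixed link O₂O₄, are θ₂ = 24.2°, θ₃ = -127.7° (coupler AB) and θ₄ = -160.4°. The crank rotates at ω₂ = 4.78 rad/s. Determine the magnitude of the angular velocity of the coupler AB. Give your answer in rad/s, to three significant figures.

0.399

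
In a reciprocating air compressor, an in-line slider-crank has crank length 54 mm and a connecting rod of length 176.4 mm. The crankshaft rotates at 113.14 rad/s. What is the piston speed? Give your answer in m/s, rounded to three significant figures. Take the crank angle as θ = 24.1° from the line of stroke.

3.20

ω = 113.1 rad/s
For an in-line slider-crank, x = r cosθ + √(L² − r² sin²θ), so v = −rω sinθ·[1 + r cosθ/√(L² − r² sin²θ)].
With r = 0.054 m, L = 0.1764 m, θ = 24.1°: √(L² − r² sin²θ) = 0.17502 m.
v = −0.054·113.1·0.40833·[1 + 0.054·0.91283/0.17502] = -3.1974 m/s.
|v| = 3.1974 m/s.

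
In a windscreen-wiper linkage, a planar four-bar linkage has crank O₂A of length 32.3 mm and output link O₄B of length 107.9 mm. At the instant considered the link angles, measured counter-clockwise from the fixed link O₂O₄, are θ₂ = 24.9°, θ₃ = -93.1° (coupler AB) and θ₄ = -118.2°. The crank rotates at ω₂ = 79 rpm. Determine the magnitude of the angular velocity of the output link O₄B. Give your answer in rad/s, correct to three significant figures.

5.15

ω₂ = 8.273 rad/s (from 79 rpm).
Differentiating the loop-closure r₂e^{iθ₂}+r₃e^{iθ₃}=r₁+r₄e^{iθ₄} gives r₂ω₂e^{iθ₂}+r₃ω₃e^{iθ₃}=r₄ω₄e^{iθ₄}.
Eliminating the other unknown: ω₄ = r₂ω₂ sin(θ₂−θ₃) / [r₄ sin(θ₄−θ₃)].
Numerator sine = +0.88295; denominator sine = -0.42420.
Result = 0.0323·8.273·(+0.88295) / (0.1079·(-0.42420)) = -5.1547 rad/s; magnitude 5.1547 rad/s.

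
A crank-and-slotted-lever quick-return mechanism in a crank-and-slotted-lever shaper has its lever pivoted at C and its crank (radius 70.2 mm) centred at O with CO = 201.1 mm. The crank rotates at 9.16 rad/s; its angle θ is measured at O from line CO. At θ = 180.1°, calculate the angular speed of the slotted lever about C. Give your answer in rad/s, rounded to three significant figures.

ω = 9.16 rad/s
Crank pin A relative to C: A = (d + r cosθ, r sinθ); lever angle φ = atan2(r sinθ, d + r cosθ).
Differentiating tanφ: φ̇ = rω(d cosθ + r)/(d² + r² + 2dr cosθ).
d² + r² + 2dr cosθ = |CA|² = 0.0171349 m²;  d cosθ + r = -0.1309 m.
|ω_lever| = |0.0702·9.16·-0.1309| / 0.0171349 = 4.9124 rad/s.

4.91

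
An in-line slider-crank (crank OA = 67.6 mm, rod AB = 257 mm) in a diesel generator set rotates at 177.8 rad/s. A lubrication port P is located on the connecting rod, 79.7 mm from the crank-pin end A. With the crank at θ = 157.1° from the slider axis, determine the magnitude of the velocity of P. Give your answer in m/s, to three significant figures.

ω = 177.8 rad/s.  Crank-pin speed |V_A| = rω = 12.019 m/s, perpendicular to OA.
Rod angle: sinφ = −(r/L) sinθ ⇒ φ = -5.875°; ω_rod = −rω cosθ/√(L²−r²sin²θ) = +43.309 rad/s.
V_P = V_A + ω_rod × AP, with AP = 0.0797 m along the rod.
Components: V_Px = −rω sinθ − a·ω_rod·sinφ = -4.3237 m/s;  V_Py = rω cosθ + a·ω_rod·cosφ = -7.6384 m/s.
|V_P| = √(V_Px² + V_Py²) = 8.7772 m/s.

8.78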